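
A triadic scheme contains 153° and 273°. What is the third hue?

A triad spaces three hues 120° apart.
The full set is {33°, 153°, 273°}.

33°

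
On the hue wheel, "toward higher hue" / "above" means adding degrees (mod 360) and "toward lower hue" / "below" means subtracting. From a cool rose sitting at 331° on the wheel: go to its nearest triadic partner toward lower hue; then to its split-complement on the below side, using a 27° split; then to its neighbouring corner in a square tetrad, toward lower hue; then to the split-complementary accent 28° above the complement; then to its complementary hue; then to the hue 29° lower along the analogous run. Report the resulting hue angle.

331 − 120 = 211°   (triadic ↓)
211 + 153 = 364 → 364 − 360 = 4°   (split-comp 27° ↓)
4 − 90 = -86 → -86 + 360 = 274°   (square ↓)
274 + 208 = 482 → 482 − 360 = 122°   (split-comp 28° ↑)
122 + 180 = 302°   (complement)
302 − 29 = 273°   (analog 29° ↓)

273°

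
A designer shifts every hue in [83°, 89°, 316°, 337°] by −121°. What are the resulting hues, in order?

83 − 121 = -38 → -38 + 360 = 322°
89 − 121 = -32 → -32 + 360 = 328°
316 − 121 = 195°
337 − 121 = 216°

322°, 328°, 195°, 216°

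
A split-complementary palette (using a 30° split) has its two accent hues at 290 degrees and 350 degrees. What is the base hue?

The accents sit 30° either side of the complement, so the complement is their short-arc midpoint on the wheel.
Short-arc midpoint of 290° and 350°: 320°.
Base is 180° from the complement: 320 − 180 = 140°

140°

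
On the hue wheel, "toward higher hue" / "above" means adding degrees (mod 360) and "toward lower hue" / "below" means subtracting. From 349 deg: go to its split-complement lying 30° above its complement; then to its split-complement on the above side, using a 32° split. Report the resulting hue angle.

349 + 210 = 559 → 559 − 360 = 199°   (split-comp 30° ↑)
199 + 212 = 411 → 411 − 360 = 51°   (split-comp 32° ↑)

51°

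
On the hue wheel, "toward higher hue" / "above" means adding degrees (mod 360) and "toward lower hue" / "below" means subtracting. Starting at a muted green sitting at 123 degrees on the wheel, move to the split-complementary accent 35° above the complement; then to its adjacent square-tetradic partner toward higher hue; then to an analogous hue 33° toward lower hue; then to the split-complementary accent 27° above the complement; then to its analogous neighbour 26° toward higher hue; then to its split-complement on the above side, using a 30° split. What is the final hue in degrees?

118°

123 + 215 = 338°   (split-comp 35° ↑)
338 + 90 = 428 → 428 − 360 = 68°   (square ↑)
68 − 33 = 35°   (analog 33° ↓)
35 + 207 = 242°   (split-comp 27° ↑)
242 + 26 = 268°   (analog 26° ↑)
268 + 210 = 478 → 478 − 360 = 118°   (split-comp 30° ↑)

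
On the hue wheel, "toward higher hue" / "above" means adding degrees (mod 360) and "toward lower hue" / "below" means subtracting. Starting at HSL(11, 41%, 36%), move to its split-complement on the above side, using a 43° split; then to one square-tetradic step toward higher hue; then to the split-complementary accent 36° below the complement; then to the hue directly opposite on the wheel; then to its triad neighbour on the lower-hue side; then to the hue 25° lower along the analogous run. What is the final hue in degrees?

143°

split-comp 43° ↑ +223°: 11 + 223 = 234°
square ↑ +90°: 234 + 90 = 324°
split-comp 36° ↓ +144°: 324 + 144 = 468 → 468 − 360 = 108°
complement +180°: 108 + 180 = 288°
triadic ↓ −120°: 288 − 120 = 168°
analog 25° ↓ −25°: 168 − 25 = 143°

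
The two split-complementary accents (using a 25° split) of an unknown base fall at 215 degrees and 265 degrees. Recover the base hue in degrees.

The accents sit 25° either side of the complement, so the complement is their short-arc midpoint on the wheel.
Short-arc midpoint of 215° and 265°: 240°.
Base is 180° from the complement: 240 − 180 = 60°

60°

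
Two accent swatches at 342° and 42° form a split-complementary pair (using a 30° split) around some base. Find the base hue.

The accents sit 30° either side of the complement, so the complement is their short-arc midpoint on the wheel.
Short-arc midpoint of 342° and 42°: 12°.
Base is 180° from the complement: 12 − 180 = -168 → -168 + 360 = 192°

192°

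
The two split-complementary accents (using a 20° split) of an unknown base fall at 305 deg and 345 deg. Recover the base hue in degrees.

The accents sit 20° either side of the complement, so the complement is their short-arc midpoint on the wheel.
Short-arc midpoint of 305° and 345°: 325°.
Base is 180° from the complement: 325 − 180 = 145°

145°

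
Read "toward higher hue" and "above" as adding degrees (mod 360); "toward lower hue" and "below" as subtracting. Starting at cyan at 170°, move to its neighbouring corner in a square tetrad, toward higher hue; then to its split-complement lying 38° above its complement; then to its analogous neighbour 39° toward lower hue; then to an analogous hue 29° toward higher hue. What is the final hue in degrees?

108°

170 + 90 = 260°   (square ↑)
260 + 218 = 478 → 478 − 360 = 118°   (split-comp 38° ↑)
118 − 39 = 79°   (analog 39° ↓)
79 + 29 = 108°   (analog 29° ↑)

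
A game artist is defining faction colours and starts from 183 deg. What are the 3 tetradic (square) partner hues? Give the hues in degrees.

273°, 3°, and 93°

A square tetradic scheme places four hues every 90°.
183 + 90 = 273°
183 + 180 = 363 → 363 − 360 = 3°
183 + 270 = 453 → 453 − 360 = 93°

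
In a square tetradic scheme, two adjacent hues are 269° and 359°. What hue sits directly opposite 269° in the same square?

A square tetradic scheme places four hues 90° apart; opposite corners are 180° apart.
269 + 180 = 449 → 449 − 360 = 89°

89°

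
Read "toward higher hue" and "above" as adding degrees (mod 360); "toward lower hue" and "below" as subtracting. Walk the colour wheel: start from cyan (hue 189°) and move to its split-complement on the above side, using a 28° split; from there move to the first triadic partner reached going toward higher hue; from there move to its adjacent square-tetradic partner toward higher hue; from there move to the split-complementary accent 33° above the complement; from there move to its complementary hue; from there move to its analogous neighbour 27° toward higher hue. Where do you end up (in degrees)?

307°

+208° (split-comp 28° ↑): 189 + 208 = 397 → 397 − 360 = 37°
+120° (triadic ↑): 37 + 120 = 157°
+90° (square ↑): 157 + 90 = 247°
+213° (split-comp 33° ↑): 247 + 213 = 460 → 460 − 360 = 100°
+180° (complement): 100 + 180 = 280°
+27° (analog 27° ↑): 280 + 27 = 307°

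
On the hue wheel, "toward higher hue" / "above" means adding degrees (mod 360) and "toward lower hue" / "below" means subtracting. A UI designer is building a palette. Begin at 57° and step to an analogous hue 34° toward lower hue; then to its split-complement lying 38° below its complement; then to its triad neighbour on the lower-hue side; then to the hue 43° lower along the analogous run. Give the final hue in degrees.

57 − 34 = 23°   (analog 34° ↓)
23 + 142 = 165°   (split-comp 38° ↓)
165 − 120 = 45°   (triadic ↓)
45 − 43 = 2°   (analog 43° ↓)

2°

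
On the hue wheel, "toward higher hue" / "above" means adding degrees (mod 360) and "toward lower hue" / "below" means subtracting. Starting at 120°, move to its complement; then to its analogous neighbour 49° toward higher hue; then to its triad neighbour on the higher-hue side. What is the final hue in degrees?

109°

complement +180°: 120 + 180 = 300°
analog 49° ↑ +49°: 300 + 49 = 349°
triadic ↑ +120°: 349 + 120 = 469 → 469 − 360 = 109°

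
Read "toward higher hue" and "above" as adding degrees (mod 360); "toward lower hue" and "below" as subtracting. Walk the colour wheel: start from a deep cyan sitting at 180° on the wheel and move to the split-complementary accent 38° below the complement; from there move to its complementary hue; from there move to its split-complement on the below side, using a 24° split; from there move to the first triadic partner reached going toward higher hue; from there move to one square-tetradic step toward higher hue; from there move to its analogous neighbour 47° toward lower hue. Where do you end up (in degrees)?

split-comp 38° ↓ +142°: 180 + 142 = 322°
complement +180°: 322 + 180 = 502 → 502 − 360 = 142°
split-comp 24° ↓ +156°: 142 + 156 = 298°
triadic ↑ +120°: 298 + 120 = 418 → 418 − 360 = 58°
square ↑ +90°: 58 + 90 = 148°
analog 47° ↓ −47°: 148 − 47 = 101°

101°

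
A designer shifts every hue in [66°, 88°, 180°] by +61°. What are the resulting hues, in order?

127°, 149°, 241°

66 + 61 = 127°
88 + 61 = 149°
180 + 61 = 241°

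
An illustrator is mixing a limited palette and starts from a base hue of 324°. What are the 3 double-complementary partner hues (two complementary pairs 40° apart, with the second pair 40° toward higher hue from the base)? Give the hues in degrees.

A rectangular tetradic uses two complementary pairs 40° apart: offsets 0°, 40°, 180°, 220°.
324 + 40 = 364 → 364 − 360 = 4°
324 + 180 = 504 → 504 − 360 = 144°
324 + 220 = 544 → 544 − 360 = 184°

4°, 144° and 184°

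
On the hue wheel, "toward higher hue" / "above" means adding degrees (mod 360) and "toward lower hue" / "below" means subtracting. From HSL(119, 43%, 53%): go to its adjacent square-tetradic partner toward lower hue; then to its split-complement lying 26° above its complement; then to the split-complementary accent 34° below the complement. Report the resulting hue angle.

119 − 90 = 29°   (square ↓)
29 + 206 = 235°   (split-comp 26° ↑)
235 + 146 = 381 → 381 − 360 = 21°   (split-comp 34° ↓)

21°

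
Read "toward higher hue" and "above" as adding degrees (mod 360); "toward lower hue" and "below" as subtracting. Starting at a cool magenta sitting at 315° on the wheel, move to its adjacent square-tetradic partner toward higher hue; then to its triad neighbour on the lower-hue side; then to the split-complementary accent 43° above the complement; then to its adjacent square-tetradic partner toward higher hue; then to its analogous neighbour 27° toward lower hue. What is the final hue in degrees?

square ↑ +90°: 315 + 90 = 405 → 405 − 360 = 45°
triadic ↓ −120°: 45 − 120 = -75 → -75 + 360 = 285°
split-comp 43° ↑ +223°: 285 + 223 = 508 → 508 − 360 = 148°
square ↑ +90°: 148 + 90 = 238°
analog 27° ↓ −27°: 238 − 27 = 211°

211°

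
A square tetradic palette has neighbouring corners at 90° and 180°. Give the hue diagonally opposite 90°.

A square tetradic scheme places four hues 90° apart; opposite corners are 180° apart.
90 + 180 = 270°

270°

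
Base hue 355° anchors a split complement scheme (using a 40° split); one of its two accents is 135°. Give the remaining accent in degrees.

Split-complementary hues sit 40° either side of the complement.
Complement of the base 355°: 355 + 180 = 535 → 535 − 360 = 175°
The given accent 135° is 40° one side of 175°; the other accent sits 40° the other side: 175 + 40 = 215°

215°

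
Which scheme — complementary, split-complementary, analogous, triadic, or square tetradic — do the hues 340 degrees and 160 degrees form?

Sort the hues: 160°, 340°.
Successive gaps around the wheel: 180°, 180°.
Two hues 180° apart are complementary.

complementary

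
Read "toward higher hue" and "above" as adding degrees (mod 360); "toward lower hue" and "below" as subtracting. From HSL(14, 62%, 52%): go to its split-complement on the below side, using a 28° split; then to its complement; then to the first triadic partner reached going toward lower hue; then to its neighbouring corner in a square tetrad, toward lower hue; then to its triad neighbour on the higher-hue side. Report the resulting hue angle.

256°

14 + 152 = 166°   (split-comp 28° ↓)
166 + 180 = 346°   (complement)
346 − 120 = 226°   (triadic ↓)
226 − 90 = 136°   (square ↓)
136 + 120 = 256°   (triadic ↑)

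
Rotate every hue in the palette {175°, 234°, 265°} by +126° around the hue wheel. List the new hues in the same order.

301°, 0°, 31°

175 + 126 = 301°
234 + 126 = 360 → 360 − 360 = 0°
265 + 126 = 391 → 391 − 360 = 31°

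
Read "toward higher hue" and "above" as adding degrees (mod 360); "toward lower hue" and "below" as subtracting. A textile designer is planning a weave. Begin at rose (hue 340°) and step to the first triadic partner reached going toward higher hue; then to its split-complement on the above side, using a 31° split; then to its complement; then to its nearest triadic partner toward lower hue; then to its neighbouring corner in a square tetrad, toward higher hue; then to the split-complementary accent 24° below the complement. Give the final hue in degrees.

340 + 120 = 460 → 460 − 360 = 100°   (triadic ↑)
100 + 211 = 311°   (split-comp 31° ↑)
311 + 180 = 491 → 491 − 360 = 131°   (complement)
131 − 120 = 11°   (triadic ↓)
11 + 90 = 101°   (square ↑)
101 + 156 = 257°   (split-comp 24° ↓)

257°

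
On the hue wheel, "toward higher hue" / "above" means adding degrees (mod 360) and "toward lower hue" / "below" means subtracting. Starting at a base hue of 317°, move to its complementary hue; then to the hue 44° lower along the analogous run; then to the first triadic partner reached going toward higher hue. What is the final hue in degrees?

+180° (complement): 317 + 180 = 497 → 497 − 360 = 137°
−44° (analog 44° ↓): 137 − 44 = 93°
+120° (triadic ↑): 93 + 120 = 213°

213°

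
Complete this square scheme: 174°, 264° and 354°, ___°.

A square tetradic scheme places four hues every 90°.
The full set through 174° is {84°, 174°, 264°, 354°}.
Given {174°, 264°, 354°}, the missing hue is 84°.

84°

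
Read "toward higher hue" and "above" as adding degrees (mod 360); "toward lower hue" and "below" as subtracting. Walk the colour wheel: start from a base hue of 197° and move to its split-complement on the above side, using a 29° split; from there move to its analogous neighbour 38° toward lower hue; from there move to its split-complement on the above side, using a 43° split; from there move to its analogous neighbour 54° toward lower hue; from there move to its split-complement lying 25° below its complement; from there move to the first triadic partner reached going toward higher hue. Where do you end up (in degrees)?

+209° (split-comp 29° ↑): 197 + 209 = 406 → 406 − 360 = 46°
−38° (analog 38° ↓): 46 − 38 = 8°
+223° (split-comp 43° ↑): 8 + 223 = 231°
−54° (analog 54° ↓): 231 − 54 = 177°
+155° (split-comp 25° ↓): 177 + 155 = 332°
+120° (triadic ↑): 332 + 120 = 452 → 452 − 360 = 92°

92°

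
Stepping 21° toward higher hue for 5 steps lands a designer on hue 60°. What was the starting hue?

5 steps of 21° (toward higher hue) give a net shift of +105°.
Start = end − shift: 60 − 105 = -45 → -45 + 360 = 315°

315°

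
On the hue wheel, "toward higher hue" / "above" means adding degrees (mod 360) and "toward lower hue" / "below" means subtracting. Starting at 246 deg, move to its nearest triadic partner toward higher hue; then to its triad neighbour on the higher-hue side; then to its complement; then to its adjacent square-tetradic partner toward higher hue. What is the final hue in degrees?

triadic ↑ +120°: 246 + 120 = 366 → 366 − 360 = 6°
triadic ↑ +120°: 6 + 120 = 126°
complement +180°: 126 + 180 = 306°
square ↑ +90°: 306 + 90 = 396 → 396 − 360 = 36°

36°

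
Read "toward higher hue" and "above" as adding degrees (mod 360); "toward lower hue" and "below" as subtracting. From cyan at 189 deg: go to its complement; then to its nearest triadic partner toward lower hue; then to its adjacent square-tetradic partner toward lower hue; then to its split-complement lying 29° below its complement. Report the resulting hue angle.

310°

complement +180°: 189 + 180 = 369 → 369 − 360 = 9°
triadic ↓ −120°: 9 − 120 = -111 → -111 + 360 = 249°
square ↓ −90°: 249 − 90 = 159°
split-comp 29° ↓ +151°: 159 + 151 = 310°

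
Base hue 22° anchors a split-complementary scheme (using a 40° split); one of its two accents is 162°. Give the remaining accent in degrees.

Split-complementary hues sit 40° either side of the complement.
Complement of the base 22°: 22 + 180 = 202°
The given accent 162° is 40° one side of 202°; the other accent sits 40° the other side: 202 + 40 = 242°

242°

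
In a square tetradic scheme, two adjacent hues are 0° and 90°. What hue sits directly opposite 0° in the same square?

180°

A square tetradic scheme places four hues 90° apart; opposite corners are 180° apart.
0 + 180 = 180°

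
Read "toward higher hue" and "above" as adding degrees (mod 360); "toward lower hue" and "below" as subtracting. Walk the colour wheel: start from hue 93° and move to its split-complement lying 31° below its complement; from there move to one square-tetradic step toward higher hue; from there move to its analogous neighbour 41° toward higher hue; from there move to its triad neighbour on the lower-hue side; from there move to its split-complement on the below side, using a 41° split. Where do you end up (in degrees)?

32°

93 + 149 = 242°   (split-comp 31° ↓)
242 + 90 = 332°   (square ↑)
332 + 41 = 373 → 373 − 360 = 13°   (analog 41° ↑)
13 − 120 = -107 → -107 + 360 = 253°   (triadic ↓)
253 + 139 = 392 → 392 − 360 = 32°   (split-comp 41° ↓)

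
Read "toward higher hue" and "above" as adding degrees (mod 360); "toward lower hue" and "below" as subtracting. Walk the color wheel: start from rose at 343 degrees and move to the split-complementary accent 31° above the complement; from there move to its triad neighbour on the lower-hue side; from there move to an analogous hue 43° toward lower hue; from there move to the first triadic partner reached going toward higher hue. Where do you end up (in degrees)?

+211° (split-comp 31° ↑): 343 + 211 = 554 → 554 − 360 = 194°
−120° (triadic ↓): 194 − 120 = 74°
−43° (analog 43° ↓): 74 − 43 = 31°
+120° (triadic ↑): 31 + 120 = 151°

151°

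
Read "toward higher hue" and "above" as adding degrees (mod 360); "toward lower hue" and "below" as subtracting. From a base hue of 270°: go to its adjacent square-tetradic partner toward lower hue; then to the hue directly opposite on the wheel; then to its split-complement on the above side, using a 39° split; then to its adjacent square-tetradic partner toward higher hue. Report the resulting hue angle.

309°

270 − 90 = 180°   (square ↓)
180 + 180 = 360 → 360 − 360 = 0°   (complement)
0 + 219 = 219°   (split-comp 39° ↑)
219 + 90 = 309°   (square ↑)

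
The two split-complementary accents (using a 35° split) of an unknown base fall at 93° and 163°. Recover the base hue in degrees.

308°

The accents sit 35° either side of the complement, so the complement is their short-arc midpoint on the wheel.
Short-arc midpoint of 93° and 163°: 128°.
Base is 180° from the complement: 128 − 180 = -52 → -52 + 360 = 308°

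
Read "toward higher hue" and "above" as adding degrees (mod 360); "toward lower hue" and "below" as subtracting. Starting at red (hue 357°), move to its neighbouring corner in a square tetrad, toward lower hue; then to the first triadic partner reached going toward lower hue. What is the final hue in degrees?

147°

−90° (square ↓): 357 − 90 = 267°
−120° (triadic ↓): 267 − 120 = 147°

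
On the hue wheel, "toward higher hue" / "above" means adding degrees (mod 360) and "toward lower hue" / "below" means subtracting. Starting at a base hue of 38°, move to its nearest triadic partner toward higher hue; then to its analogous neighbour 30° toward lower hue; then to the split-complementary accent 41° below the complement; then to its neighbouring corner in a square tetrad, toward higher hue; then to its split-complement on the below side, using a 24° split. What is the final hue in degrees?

+120° (triadic ↑): 38 + 120 = 158°
−30° (analog 30° ↓): 158 − 30 = 128°
+139° (split-comp 41° ↓): 128 + 139 = 267°
+90° (square ↑): 267 + 90 = 357°
+156° (split-comp 24° ↓): 357 + 156 = 513 → 513 − 360 = 153°

153°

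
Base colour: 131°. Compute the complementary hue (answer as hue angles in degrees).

The complement sits 180° across the wheel.
131 + 180 = 311°

311°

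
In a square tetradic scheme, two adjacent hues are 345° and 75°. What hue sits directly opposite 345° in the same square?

A square tetradic scheme places four hues 90° apart; opposite corners are 180° apart.
345 + 180 = 525 → 525 − 360 = 165°

165°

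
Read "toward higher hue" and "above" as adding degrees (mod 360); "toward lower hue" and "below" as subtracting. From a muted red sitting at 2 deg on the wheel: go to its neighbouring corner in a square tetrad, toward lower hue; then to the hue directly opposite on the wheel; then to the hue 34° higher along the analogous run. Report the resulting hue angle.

126°

square ↓ −90°: 2 − 90 = -88 → -88 + 360 = 272°
complement +180°: 272 + 180 = 452 → 452 − 360 = 92°
analog 34° ↑ +34°: 92 + 34 = 126°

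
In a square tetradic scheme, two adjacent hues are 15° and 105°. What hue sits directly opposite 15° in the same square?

A square tetradic scheme places four hues 90° apart; opposite corners are 180° apart.
15 + 180 = 195°

195°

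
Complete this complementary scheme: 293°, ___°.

113°

The complement sits 180° across the wheel.
The full set through 293° is {113°, 293°}.
Given {293°}, the missing hue is 113°.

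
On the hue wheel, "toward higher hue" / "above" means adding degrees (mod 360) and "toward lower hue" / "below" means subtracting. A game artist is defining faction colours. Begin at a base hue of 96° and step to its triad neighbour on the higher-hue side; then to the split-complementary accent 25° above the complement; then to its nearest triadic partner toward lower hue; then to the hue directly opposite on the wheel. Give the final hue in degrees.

triadic ↑ +120°: 96 + 120 = 216°
split-comp 25° ↑ +205°: 216 + 205 = 421 → 421 − 360 = 61°
triadic ↓ −120°: 61 − 120 = -59 → -59 + 360 = 301°
complement +180°: 301 + 180 = 481 → 481 − 360 = 121°

121°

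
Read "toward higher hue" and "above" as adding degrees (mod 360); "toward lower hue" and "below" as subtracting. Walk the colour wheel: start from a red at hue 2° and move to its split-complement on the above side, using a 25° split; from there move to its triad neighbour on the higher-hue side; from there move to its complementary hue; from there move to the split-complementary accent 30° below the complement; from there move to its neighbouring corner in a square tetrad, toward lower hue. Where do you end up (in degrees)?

207°

split-comp 25° ↑ +205°: 2 + 205 = 207°
triadic ↑ +120°: 207 + 120 = 327°
complement +180°: 327 + 180 = 507 → 507 − 360 = 147°
split-comp 30° ↓ +150°: 147 + 150 = 297°
square ↓ −90°: 297 − 90 = 207°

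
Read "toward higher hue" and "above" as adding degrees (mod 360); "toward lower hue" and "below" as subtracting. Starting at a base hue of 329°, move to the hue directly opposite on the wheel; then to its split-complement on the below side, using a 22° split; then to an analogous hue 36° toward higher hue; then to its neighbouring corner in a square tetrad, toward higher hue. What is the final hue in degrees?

73°

+180° (complement): 329 + 180 = 509 → 509 − 360 = 149°
+158° (split-comp 22° ↓): 149 + 158 = 307°
+36° (analog 36° ↑): 307 + 36 = 343°
+90° (square ↑): 343 + 90 = 433 → 433 − 360 = 73°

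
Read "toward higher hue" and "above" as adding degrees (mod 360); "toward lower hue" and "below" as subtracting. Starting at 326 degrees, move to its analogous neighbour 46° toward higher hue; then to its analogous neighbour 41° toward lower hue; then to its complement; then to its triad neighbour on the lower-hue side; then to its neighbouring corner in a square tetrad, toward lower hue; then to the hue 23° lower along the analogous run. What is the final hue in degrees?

326 + 46 = 372 → 372 − 360 = 12°   (analog 46° ↑)
12 − 41 = -29 → -29 + 360 = 331°   (analog 41° ↓)
331 + 180 = 511 → 511 − 360 = 151°   (complement)
151 − 120 = 31°   (triadic ↓)
31 − 90 = -59 → -59 + 360 = 301°   (square ↓)
301 − 23 = 278°   (analog 23° ↓)

278°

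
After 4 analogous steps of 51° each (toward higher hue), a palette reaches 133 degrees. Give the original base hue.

289°

4 steps of 51° (toward higher hue) give a net shift of +204°.
Start = end − shift: 133 − 204 = -71 → -71 + 360 = 289°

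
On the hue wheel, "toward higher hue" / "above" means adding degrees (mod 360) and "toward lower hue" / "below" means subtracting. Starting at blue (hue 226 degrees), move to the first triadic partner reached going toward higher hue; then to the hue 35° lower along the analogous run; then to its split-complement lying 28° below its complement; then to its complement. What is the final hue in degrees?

triadic ↑ +120°: 226 + 120 = 346°
analog 35° ↓ −35°: 346 − 35 = 311°
split-comp 28° ↓ +152°: 311 + 152 = 463 → 463 − 360 = 103°
complement +180°: 103 + 180 = 283°

283°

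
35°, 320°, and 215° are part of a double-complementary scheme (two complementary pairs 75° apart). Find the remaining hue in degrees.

A rectangular tetradic uses two complementary pairs 75° apart: offsets 0°, 75°, 180°, 255°.
Among {35°, 215°, 320°}, 215° and 35° are a 180° pair.
The remaining hue 320° needs its own complement: 320 + 180 = 500 → 500 − 360 = 140°

140°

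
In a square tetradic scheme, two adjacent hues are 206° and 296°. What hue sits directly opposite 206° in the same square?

A square tetradic scheme places four hues 90° apart; opposite corners are 180° apart.
206 + 180 = 386 → 386 − 360 = 26°

26°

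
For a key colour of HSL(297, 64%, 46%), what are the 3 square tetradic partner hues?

A square tetradic scheme places four hues every 90°.
297 + 90 = 387 → 387 − 360 = 27°
297 + 180 = 477 → 477 − 360 = 117°
297 + 270 = 567 → 567 − 360 = 207°

27°, 117° and 207°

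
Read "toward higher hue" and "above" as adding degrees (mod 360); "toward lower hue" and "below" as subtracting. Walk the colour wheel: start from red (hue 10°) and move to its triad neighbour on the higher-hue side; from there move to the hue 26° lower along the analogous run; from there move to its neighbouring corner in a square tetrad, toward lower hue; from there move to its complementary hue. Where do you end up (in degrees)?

10 + 120 = 130°   (triadic ↑)
130 − 26 = 104°   (analog 26° ↓)
104 − 90 = 14°   (square ↓)
14 + 180 = 194°   (complement)

194°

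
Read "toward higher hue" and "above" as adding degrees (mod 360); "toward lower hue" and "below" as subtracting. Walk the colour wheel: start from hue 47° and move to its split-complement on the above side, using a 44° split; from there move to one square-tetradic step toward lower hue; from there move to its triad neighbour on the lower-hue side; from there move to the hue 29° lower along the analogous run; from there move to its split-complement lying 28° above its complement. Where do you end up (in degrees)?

47 + 224 = 271°   (split-comp 44° ↑)
271 − 90 = 181°   (square ↓)
181 − 120 = 61°   (triadic ↓)
61 − 29 = 32°   (analog 29° ↓)
32 + 208 = 240°   (split-comp 28° ↑)

240°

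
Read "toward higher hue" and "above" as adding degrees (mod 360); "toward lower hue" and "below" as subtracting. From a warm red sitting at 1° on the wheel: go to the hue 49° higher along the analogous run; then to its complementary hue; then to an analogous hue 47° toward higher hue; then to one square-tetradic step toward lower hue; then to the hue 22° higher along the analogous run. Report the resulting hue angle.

+49° (analog 49° ↑): 1 + 49 = 50°
+180° (complement): 50 + 180 = 230°
+47° (analog 47° ↑): 230 + 47 = 277°
−90° (square ↓): 277 − 90 = 187°
+22° (analog 22° ↑): 187 + 22 = 209°

209°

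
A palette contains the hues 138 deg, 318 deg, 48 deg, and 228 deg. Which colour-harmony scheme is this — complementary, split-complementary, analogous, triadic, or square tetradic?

square tetradic

Sort the hues: 48°, 138°, 228°, 318°.
Successive gaps around the wheel: 90°, 90°, 90°, 90°.
Four hues every 90° form a square tetradic scheme.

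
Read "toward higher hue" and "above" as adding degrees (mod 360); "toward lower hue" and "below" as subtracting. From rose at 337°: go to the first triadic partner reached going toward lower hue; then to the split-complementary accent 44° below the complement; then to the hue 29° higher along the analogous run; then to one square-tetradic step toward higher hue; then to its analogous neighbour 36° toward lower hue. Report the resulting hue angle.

triadic ↓ −120°: 337 − 120 = 217°
split-comp 44° ↓ +136°: 217 + 136 = 353°
analog 29° ↑ +29°: 353 + 29 = 382 → 382 − 360 = 22°
square ↑ +90°: 22 + 90 = 112°
analog 36° ↓ −36°: 112 − 36 = 76°

76°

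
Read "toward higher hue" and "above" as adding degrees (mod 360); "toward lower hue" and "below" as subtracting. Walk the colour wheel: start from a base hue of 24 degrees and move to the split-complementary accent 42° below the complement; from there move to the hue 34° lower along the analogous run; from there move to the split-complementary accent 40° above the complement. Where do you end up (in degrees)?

split-comp 42° ↓ +138°: 24 + 138 = 162°
analog 34° ↓ −34°: 162 − 34 = 128°
split-comp 40° ↑ +220°: 128 + 220 = 348°

348°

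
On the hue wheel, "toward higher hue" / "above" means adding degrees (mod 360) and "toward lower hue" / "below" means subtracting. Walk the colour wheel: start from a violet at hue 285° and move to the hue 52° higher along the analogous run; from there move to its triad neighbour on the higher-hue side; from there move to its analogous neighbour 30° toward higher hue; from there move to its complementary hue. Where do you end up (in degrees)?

307°

+52° (analog 52° ↑): 285 + 52 = 337°
+120° (triadic ↑): 337 + 120 = 457 → 457 − 360 = 97°
+30° (analog 30° ↑): 97 + 30 = 127°
+180° (complement): 127 + 180 = 307°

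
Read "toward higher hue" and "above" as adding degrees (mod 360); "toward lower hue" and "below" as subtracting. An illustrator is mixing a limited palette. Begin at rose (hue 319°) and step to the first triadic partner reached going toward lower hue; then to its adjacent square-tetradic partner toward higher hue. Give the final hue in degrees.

289°

−120° (triadic ↓): 319 − 120 = 199°
+90° (square ↑): 199 + 90 = 289°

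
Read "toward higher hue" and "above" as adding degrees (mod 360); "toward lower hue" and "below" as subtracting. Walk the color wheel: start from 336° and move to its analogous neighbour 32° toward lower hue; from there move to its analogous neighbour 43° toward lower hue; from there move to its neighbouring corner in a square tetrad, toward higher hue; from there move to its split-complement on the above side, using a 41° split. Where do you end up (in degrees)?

212°

336 − 32 = 304°   (analog 32° ↓)
304 − 43 = 261°   (analog 43° ↓)
261 + 90 = 351°   (square ↑)
351 + 221 = 572 → 572 − 360 = 212°   (split-comp 41° ↑)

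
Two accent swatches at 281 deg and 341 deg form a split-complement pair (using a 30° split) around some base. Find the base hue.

The accents sit 30° either side of the complement, so the complement is their short-arc midpoint on the wheel.
Short-arc midpoint of 281° and 341°: 311°.
Base is 180° from the complement: 311 − 180 = 131°

131°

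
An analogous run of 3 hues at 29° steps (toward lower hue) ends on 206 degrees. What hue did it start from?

2 steps of 29° (toward lower hue) give a net shift of −58°.
Start = end − shift: 206 + 58 = 264°

264°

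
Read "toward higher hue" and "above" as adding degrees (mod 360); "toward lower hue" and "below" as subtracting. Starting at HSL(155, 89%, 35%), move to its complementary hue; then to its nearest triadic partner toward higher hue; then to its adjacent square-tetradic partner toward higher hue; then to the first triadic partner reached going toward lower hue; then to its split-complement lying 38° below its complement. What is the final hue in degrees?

207°

+180° (complement): 155 + 180 = 335°
+120° (triadic ↑): 335 + 120 = 455 → 455 − 360 = 95°
+90° (square ↑): 95 + 90 = 185°
−120° (triadic ↓): 185 − 120 = 65°
+142° (split-comp 38° ↓): 65 + 142 = 207°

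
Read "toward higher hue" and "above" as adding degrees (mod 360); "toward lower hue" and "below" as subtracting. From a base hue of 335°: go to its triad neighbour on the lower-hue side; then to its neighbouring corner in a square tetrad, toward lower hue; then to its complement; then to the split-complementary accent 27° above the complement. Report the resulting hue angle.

152°

335 − 120 = 215°   (triadic ↓)
215 − 90 = 125°   (square ↓)
125 + 180 = 305°   (complement)
305 + 207 = 512 → 512 − 360 = 152°   (split-comp 27° ↑)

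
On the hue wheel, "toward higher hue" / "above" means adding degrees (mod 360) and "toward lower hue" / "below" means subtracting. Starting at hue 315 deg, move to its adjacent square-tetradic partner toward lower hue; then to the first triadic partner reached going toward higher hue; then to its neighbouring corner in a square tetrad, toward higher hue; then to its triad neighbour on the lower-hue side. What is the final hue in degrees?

square ↓ −90°: 315 − 90 = 225°
triadic ↑ +120°: 225 + 120 = 345°
square ↑ +90°: 345 + 90 = 435 → 435 − 360 = 75°
triadic ↓ −120°: 75 − 120 = -45 → -45 + 360 = 315°

315°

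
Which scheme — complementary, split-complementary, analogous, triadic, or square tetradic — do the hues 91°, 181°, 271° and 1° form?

Sort the hues: 1°, 91°, 181°, 271°.
Successive gaps around the wheel: 90°, 90°, 90°, 90°.
Four hues every 90° form a square tetradic scheme.

square tetradic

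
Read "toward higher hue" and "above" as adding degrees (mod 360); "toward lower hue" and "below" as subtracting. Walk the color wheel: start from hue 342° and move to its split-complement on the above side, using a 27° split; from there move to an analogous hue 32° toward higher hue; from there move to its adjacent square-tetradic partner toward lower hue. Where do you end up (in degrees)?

131°

+207° (split-comp 27° ↑): 342 + 207 = 549 → 549 − 360 = 189°
+32° (analog 32° ↑): 189 + 32 = 221°
−90° (square ↓): 221 − 90 = 131°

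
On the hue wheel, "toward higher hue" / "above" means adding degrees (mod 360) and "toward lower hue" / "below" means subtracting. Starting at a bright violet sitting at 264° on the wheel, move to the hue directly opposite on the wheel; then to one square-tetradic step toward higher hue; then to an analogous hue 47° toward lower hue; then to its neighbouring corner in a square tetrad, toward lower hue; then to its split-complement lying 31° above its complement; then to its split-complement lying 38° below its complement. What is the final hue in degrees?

264 + 180 = 444 → 444 − 360 = 84°   (complement)
84 + 90 = 174°   (square ↑)
174 − 47 = 127°   (analog 47° ↓)
127 − 90 = 37°   (square ↓)
37 + 211 = 248°   (split-comp 31° ↑)
248 + 142 = 390 → 390 − 360 = 30°   (split-comp 38° ↓)

30°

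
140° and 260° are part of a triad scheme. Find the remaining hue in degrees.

A triad places three hues 120° apart.
The full set through 140° is {20°, 140°, 260°}.
Given {140°, 260°}, the missing hue is 20°.

20°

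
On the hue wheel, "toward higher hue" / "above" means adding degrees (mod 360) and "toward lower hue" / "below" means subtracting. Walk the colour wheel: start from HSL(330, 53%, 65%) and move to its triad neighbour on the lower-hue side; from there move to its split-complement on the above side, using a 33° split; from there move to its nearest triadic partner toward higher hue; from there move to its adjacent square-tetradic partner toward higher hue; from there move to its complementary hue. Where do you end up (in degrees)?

93°

−120° (triadic ↓): 330 − 120 = 210°
+213° (split-comp 33° ↑): 210 + 213 = 423 → 423 − 360 = 63°
+120° (triadic ↑): 63 + 120 = 183°
+90° (square ↑): 183 + 90 = 273°
+180° (complement): 273 + 180 = 453 → 453 − 360 = 93°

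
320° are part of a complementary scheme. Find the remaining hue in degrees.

140°

The complement sits 180° across the wheel.
The full set through 320° is {140°, 320°}.
Given {320°}, the missing hue is 140°.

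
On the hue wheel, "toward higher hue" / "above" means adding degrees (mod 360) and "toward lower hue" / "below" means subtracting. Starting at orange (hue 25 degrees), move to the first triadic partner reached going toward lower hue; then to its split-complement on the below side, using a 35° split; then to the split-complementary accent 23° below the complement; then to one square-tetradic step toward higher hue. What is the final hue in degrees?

297°

triadic ↓ −120°: 25 − 120 = -95 → -95 + 360 = 265°
split-comp 35° ↓ +145°: 265 + 145 = 410 → 410 − 360 = 50°
split-comp 23° ↓ +157°: 50 + 157 = 207°
square ↑ +90°: 207 + 90 = 297°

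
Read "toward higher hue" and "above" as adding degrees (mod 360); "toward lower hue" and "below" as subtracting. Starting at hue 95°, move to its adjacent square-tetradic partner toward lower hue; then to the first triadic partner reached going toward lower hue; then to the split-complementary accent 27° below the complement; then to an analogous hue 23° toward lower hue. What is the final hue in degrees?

95 − 90 = 5°   (square ↓)
5 − 120 = -115 → -115 + 360 = 245°   (triadic ↓)
245 + 153 = 398 → 398 − 360 = 38°   (split-comp 27° ↓)
38 − 23 = 15°   (analog 23° ↓)

15°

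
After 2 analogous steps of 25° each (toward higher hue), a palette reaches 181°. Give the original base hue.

131°

2 steps of 25° (toward higher hue) give a net shift of +50°.
Start = end − shift: 181 − 50 = 131°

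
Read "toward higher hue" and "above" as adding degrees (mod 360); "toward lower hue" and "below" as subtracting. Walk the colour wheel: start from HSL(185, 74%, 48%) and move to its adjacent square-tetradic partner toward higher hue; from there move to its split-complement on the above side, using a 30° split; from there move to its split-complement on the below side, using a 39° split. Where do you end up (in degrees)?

+90° (square ↑): 185 + 90 = 275°
+210° (split-comp 30° ↑): 275 + 210 = 485 → 485 − 360 = 125°
+141° (split-comp 39° ↓): 125 + 141 = 266°

266°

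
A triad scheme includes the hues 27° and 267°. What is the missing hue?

A triad places three hues 120° apart.
The full set through 27° is {27°, 147°, 267°}.
Given {27°, 267°}, the missing hue is 147°.

147°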